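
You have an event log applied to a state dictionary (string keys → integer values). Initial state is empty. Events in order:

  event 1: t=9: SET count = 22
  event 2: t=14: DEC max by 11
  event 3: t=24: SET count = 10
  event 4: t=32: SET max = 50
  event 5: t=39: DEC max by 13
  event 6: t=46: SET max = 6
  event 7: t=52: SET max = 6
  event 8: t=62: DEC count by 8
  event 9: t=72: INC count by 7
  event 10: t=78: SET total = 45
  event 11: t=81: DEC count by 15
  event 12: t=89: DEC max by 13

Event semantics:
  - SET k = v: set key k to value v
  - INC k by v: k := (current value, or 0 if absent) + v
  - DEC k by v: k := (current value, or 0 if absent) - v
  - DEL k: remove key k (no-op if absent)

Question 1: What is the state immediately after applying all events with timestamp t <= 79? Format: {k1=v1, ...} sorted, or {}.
Apply events with t <= 79 (10 events):
  after event 1 (t=9: SET count = 22): {count=22}
  after event 2 (t=14: DEC max by 11): {count=22, max=-11}
  after event 3 (t=24: SET count = 10): {count=10, max=-11}
  after event 4 (t=32: SET max = 50): {count=10, max=50}
  after event 5 (t=39: DEC max by 13): {count=10, max=37}
  after event 6 (t=46: SET max = 6): {count=10, max=6}
  after event 7 (t=52: SET max = 6): {count=10, max=6}
  after event 8 (t=62: DEC count by 8): {count=2, max=6}
  after event 9 (t=72: INC count by 7): {count=9, max=6}
  after event 10 (t=78: SET total = 45): {count=9, max=6, total=45}

Answer: {count=9, max=6, total=45}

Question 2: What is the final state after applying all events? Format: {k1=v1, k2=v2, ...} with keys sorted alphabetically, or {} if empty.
Answer: {count=-6, max=-7, total=45}

Derivation:
  after event 1 (t=9: SET count = 22): {count=22}
  after event 2 (t=14: DEC max by 11): {count=22, max=-11}
  after event 3 (t=24: SET count = 10): {count=10, max=-11}
  after event 4 (t=32: SET max = 50): {count=10, max=50}
  after event 5 (t=39: DEC max by 13): {count=10, max=37}
  after event 6 (t=46: SET max = 6): {count=10, max=6}
  after event 7 (t=52: SET max = 6): {count=10, max=6}
  after event 8 (t=62: DEC count by 8): {count=2, max=6}
  after event 9 (t=72: INC count by 7): {count=9, max=6}
  after event 10 (t=78: SET total = 45): {count=9, max=6, total=45}
  after event 11 (t=81: DEC count by 15): {count=-6, max=6, total=45}
  after event 12 (t=89: DEC max by 13): {count=-6, max=-7, total=45}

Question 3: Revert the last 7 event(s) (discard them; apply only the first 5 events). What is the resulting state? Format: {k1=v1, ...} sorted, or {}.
Answer: {count=10, max=37}

Derivation:
Keep first 5 events (discard last 7):
  after event 1 (t=9: SET count = 22): {count=22}
  after event 2 (t=14: DEC max by 11): {count=22, max=-11}
  after event 3 (t=24: SET count = 10): {count=10, max=-11}
  after event 4 (t=32: SET max = 50): {count=10, max=50}
  after event 5 (t=39: DEC max by 13): {count=10, max=37}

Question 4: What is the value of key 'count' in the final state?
Track key 'count' through all 12 events:
  event 1 (t=9: SET count = 22): count (absent) -> 22
  event 2 (t=14: DEC max by 11): count unchanged
  event 3 (t=24: SET count = 10): count 22 -> 10
  event 4 (t=32: SET max = 50): count unchanged
  event 5 (t=39: DEC max by 13): count unchanged
  event 6 (t=46: SET max = 6): count unchanged
  event 7 (t=52: SET max = 6): count unchanged
  event 8 (t=62: DEC count by 8): count 10 -> 2
  event 9 (t=72: INC count by 7): count 2 -> 9
  event 10 (t=78: SET total = 45): count unchanged
  event 11 (t=81: DEC count by 15): count 9 -> -6
  event 12 (t=89: DEC max by 13): count unchanged
Final: count = -6

Answer: -6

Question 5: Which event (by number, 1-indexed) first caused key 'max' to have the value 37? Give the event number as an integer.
Answer: 5

Derivation:
Looking for first event where max becomes 37:
  event 2: max = -11
  event 3: max = -11
  event 4: max = 50
  event 5: max 50 -> 37  <-- first match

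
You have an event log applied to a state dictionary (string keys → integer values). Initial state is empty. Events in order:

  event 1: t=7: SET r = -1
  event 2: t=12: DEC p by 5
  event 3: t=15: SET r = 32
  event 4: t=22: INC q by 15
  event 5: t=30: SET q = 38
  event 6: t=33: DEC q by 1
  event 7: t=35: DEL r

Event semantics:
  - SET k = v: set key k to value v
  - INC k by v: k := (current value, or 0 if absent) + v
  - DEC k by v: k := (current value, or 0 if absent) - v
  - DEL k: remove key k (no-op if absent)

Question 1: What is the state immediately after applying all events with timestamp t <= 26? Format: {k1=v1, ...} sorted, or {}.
Answer: {p=-5, q=15, r=32}

Derivation:
Apply events with t <= 26 (4 events):
  after event 1 (t=7: SET r = -1): {r=-1}
  after event 2 (t=12: DEC p by 5): {p=-5, r=-1}
  after event 3 (t=15: SET r = 32): {p=-5, r=32}
  after event 4 (t=22: INC q by 15): {p=-5, q=15, r=32}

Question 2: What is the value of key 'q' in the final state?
Track key 'q' through all 7 events:
  event 1 (t=7: SET r = -1): q unchanged
  event 2 (t=12: DEC p by 5): q unchanged
  event 3 (t=15: SET r = 32): q unchanged
  event 4 (t=22: INC q by 15): q (absent) -> 15
  event 5 (t=30: SET q = 38): q 15 -> 38
  event 6 (t=33: DEC q by 1): q 38 -> 37
  event 7 (t=35: DEL r): q unchanged
Final: q = 37

Answer: 37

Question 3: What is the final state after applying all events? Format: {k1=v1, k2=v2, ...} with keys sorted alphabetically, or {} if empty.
  after event 1 (t=7: SET r = -1): {r=-1}
  after event 2 (t=12: DEC p by 5): {p=-5, r=-1}
  after event 3 (t=15: SET r = 32): {p=-5, r=32}
  after event 4 (t=22: INC q by 15): {p=-5, q=15, r=32}
  after event 5 (t=30: SET q = 38): {p=-5, q=38, r=32}
  after event 6 (t=33: DEC q by 1): {p=-5, q=37, r=32}
  after event 7 (t=35: DEL r): {p=-5, q=37}

Answer: {p=-5, q=37}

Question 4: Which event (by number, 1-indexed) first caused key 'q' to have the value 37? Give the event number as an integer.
Answer: 6

Derivation:
Looking for first event where q becomes 37:
  event 4: q = 15
  event 5: q = 38
  event 6: q 38 -> 37  <-- first match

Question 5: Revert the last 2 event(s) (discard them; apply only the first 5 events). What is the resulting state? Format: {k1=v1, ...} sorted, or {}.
Answer: {p=-5, q=38, r=32}

Derivation:
Keep first 5 events (discard last 2):
  after event 1 (t=7: SET r = -1): {r=-1}
  after event 2 (t=12: DEC p by 5): {p=-5, r=-1}
  after event 3 (t=15: SET r = 32): {p=-5, r=32}
  after event 4 (t=22: INC q by 15): {p=-5, q=15, r=32}
  after event 5 (t=30: SET q = 38): {p=-5, q=38, r=32}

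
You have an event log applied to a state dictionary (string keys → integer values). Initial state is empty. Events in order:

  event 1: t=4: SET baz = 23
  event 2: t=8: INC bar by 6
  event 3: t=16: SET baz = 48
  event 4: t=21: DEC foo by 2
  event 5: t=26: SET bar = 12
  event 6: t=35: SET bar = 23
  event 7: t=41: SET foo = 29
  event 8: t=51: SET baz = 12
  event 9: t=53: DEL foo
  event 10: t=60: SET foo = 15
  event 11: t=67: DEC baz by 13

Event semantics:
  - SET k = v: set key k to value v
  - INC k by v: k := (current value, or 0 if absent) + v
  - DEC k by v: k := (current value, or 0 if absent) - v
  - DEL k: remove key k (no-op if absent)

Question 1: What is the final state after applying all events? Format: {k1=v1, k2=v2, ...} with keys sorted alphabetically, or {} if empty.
Answer: {bar=23, baz=-1, foo=15}

Derivation:
  after event 1 (t=4: SET baz = 23): {baz=23}
  after event 2 (t=8: INC bar by 6): {bar=6, baz=23}
  after event 3 (t=16: SET baz = 48): {bar=6, baz=48}
  after event 4 (t=21: DEC foo by 2): {bar=6, baz=48, foo=-2}
  after event 5 (t=26: SET bar = 12): {bar=12, baz=48, foo=-2}
  after event 6 (t=35: SET bar = 23): {bar=23, baz=48, foo=-2}
  after event 7 (t=41: SET foo = 29): {bar=23, baz=48, foo=29}
  after event 8 (t=51: SET baz = 12): {bar=23, baz=12, foo=29}
  after event 9 (t=53: DEL foo): {bar=23, baz=12}
  after event 10 (t=60: SET foo = 15): {bar=23, baz=12, foo=15}
  after event 11 (t=67: DEC baz by 13): {bar=23, baz=-1, foo=15}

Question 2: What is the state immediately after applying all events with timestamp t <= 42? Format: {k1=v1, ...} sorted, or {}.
Apply events with t <= 42 (7 events):
  after event 1 (t=4: SET baz = 23): {baz=23}
  after event 2 (t=8: INC bar by 6): {bar=6, baz=23}
  after event 3 (t=16: SET baz = 48): {bar=6, baz=48}
  after event 4 (t=21: DEC foo by 2): {bar=6, baz=48, foo=-2}
  after event 5 (t=26: SET bar = 12): {bar=12, baz=48, foo=-2}
  after event 6 (t=35: SET bar = 23): {bar=23, baz=48, foo=-2}
  after event 7 (t=41: SET foo = 29): {bar=23, baz=48, foo=29}

Answer: {bar=23, baz=48, foo=29}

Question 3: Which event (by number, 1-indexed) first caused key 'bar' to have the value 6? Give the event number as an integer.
Looking for first event where bar becomes 6:
  event 2: bar (absent) -> 6  <-- first match

Answer: 2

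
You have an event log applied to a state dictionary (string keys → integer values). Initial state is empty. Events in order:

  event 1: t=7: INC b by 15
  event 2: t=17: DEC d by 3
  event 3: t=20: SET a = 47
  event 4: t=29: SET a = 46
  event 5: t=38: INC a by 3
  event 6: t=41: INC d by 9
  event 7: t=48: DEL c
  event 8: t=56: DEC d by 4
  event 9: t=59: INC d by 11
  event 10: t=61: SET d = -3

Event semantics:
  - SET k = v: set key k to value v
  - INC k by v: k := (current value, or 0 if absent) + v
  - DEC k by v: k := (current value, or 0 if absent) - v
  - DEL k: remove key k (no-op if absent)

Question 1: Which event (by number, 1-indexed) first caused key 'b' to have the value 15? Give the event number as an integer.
Looking for first event where b becomes 15:
  event 1: b (absent) -> 15  <-- first match

Answer: 1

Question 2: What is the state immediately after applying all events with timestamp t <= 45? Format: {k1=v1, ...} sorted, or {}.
Answer: {a=49, b=15, d=6}

Derivation:
Apply events with t <= 45 (6 events):
  after event 1 (t=7: INC b by 15): {b=15}
  after event 2 (t=17: DEC d by 3): {b=15, d=-3}
  after event 3 (t=20: SET a = 47): {a=47, b=15, d=-3}
  after event 4 (t=29: SET a = 46): {a=46, b=15, d=-3}
  after event 5 (t=38: INC a by 3): {a=49, b=15, d=-3}
  after event 6 (t=41: INC d by 9): {a=49, b=15, d=6}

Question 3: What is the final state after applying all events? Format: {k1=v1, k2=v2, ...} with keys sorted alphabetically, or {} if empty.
Answer: {a=49, b=15, d=-3}

Derivation:
  after event 1 (t=7: INC b by 15): {b=15}
  after event 2 (t=17: DEC d by 3): {b=15, d=-3}
  after event 3 (t=20: SET a = 47): {a=47, b=15, d=-3}
  after event 4 (t=29: SET a = 46): {a=46, b=15, d=-3}
  after event 5 (t=38: INC a by 3): {a=49, b=15, d=-3}
  after event 6 (t=41: INC d by 9): {a=49, b=15, d=6}
  after event 7 (t=48: DEL c): {a=49, b=15, d=6}
  after event 8 (t=56: DEC d by 4): {a=49, b=15, d=2}
  after event 9 (t=59: INC d by 11): {a=49, b=15, d=13}
  after event 10 (t=61: SET d = -3): {a=49, b=15, d=-3}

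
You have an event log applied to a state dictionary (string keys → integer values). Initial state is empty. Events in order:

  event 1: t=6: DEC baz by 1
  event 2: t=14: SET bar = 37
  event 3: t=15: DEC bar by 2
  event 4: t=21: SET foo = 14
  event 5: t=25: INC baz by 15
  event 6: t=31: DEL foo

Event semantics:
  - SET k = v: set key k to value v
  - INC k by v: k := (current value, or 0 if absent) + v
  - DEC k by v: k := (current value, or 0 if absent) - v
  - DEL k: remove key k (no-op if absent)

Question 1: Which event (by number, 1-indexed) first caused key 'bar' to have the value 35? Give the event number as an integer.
Looking for first event where bar becomes 35:
  event 2: bar = 37
  event 3: bar 37 -> 35  <-- first match

Answer: 3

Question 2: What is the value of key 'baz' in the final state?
Answer: 14

Derivation:
Track key 'baz' through all 6 events:
  event 1 (t=6: DEC baz by 1): baz (absent) -> -1
  event 2 (t=14: SET bar = 37): baz unchanged
  event 3 (t=15: DEC bar by 2): baz unchanged
  event 4 (t=21: SET foo = 14): baz unchanged
  event 5 (t=25: INC baz by 15): baz -1 -> 14
  event 6 (t=31: DEL foo): baz unchanged
Final: baz = 14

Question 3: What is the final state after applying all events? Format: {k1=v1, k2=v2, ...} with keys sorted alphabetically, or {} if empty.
  after event 1 (t=6: DEC baz by 1): {baz=-1}
  after event 2 (t=14: SET bar = 37): {bar=37, baz=-1}
  after event 3 (t=15: DEC bar by 2): {bar=35, baz=-1}
  after event 4 (t=21: SET foo = 14): {bar=35, baz=-1, foo=14}
  after event 5 (t=25: INC baz by 15): {bar=35, baz=14, foo=14}
  after event 6 (t=31: DEL foo): {bar=35, baz=14}

Answer: {bar=35, baz=14}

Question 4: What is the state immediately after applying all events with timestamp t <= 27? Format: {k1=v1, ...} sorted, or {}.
Answer: {bar=35, baz=14, foo=14}

Derivation:
Apply events with t <= 27 (5 events):
  after event 1 (t=6: DEC baz by 1): {baz=-1}
  after event 2 (t=14: SET bar = 37): {bar=37, baz=-1}
  after event 3 (t=15: DEC bar by 2): {bar=35, baz=-1}
  after event 4 (t=21: SET foo = 14): {bar=35, baz=-1, foo=14}
  after event 5 (t=25: INC baz by 15): {bar=35, baz=14, foo=14}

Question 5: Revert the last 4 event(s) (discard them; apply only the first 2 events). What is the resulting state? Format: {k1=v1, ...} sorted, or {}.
Answer: {bar=37, baz=-1}

Derivation:
Keep first 2 events (discard last 4):
  after event 1 (t=6: DEC baz by 1): {baz=-1}
  after event 2 (t=14: SET bar = 37): {bar=37, baz=-1}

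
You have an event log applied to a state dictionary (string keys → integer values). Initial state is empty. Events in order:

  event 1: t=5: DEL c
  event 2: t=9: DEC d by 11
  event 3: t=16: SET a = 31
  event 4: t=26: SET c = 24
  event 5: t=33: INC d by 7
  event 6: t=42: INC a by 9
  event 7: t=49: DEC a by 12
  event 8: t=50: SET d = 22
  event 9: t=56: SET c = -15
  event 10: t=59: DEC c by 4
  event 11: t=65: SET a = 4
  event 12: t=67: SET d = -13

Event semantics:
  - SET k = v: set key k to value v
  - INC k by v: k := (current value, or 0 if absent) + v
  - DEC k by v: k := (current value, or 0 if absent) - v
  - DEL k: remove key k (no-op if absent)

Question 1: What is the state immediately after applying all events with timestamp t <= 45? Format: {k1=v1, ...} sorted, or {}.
Answer: {a=40, c=24, d=-4}

Derivation:
Apply events with t <= 45 (6 events):
  after event 1 (t=5: DEL c): {}
  after event 2 (t=9: DEC d by 11): {d=-11}
  after event 3 (t=16: SET a = 31): {a=31, d=-11}
  after event 4 (t=26: SET c = 24): {a=31, c=24, d=-11}
  after event 5 (t=33: INC d by 7): {a=31, c=24, d=-4}
  after event 6 (t=42: INC a by 9): {a=40, c=24, d=-4}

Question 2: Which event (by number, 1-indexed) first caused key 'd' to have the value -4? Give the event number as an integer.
Looking for first event where d becomes -4:
  event 2: d = -11
  event 3: d = -11
  event 4: d = -11
  event 5: d -11 -> -4  <-- first match

Answer: 5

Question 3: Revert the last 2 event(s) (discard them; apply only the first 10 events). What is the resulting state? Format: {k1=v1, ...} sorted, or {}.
Answer: {a=28, c=-19, d=22}

Derivation:
Keep first 10 events (discard last 2):
  after event 1 (t=5: DEL c): {}
  after event 2 (t=9: DEC d by 11): {d=-11}
  after event 3 (t=16: SET a = 31): {a=31, d=-11}
  after event 4 (t=26: SET c = 24): {a=31, c=24, d=-11}
  after event 5 (t=33: INC d by 7): {a=31, c=24, d=-4}
  after event 6 (t=42: INC a by 9): {a=40, c=24, d=-4}
  after event 7 (t=49: DEC a by 12): {a=28, c=24, d=-4}
  after event 8 (t=50: SET d = 22): {a=28, c=24, d=22}
  after event 9 (t=56: SET c = -15): {a=28, c=-15, d=22}
  after event 10 (t=59: DEC c by 4): {a=28, c=-19, d=22}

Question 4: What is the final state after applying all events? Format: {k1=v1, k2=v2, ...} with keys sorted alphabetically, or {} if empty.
  after event 1 (t=5: DEL c): {}
  after event 2 (t=9: DEC d by 11): {d=-11}
  after event 3 (t=16: SET a = 31): {a=31, d=-11}
  after event 4 (t=26: SET c = 24): {a=31, c=24, d=-11}
  after event 5 (t=33: INC d by 7): {a=31, c=24, d=-4}
  after event 6 (t=42: INC a by 9): {a=40, c=24, d=-4}
  after event 7 (t=49: DEC a by 12): {a=28, c=24, d=-4}
  after event 8 (t=50: SET d = 22): {a=28, c=24, d=22}
  after event 9 (t=56: SET c = -15): {a=28, c=-15, d=22}
  after event 10 (t=59: DEC c by 4): {a=28, c=-19, d=22}
  after event 11 (t=65: SET a = 4): {a=4, c=-19, d=22}
  after event 12 (t=67: SET d = -13): {a=4, c=-19, d=-13}

Answer: {a=4, c=-19, d=-13}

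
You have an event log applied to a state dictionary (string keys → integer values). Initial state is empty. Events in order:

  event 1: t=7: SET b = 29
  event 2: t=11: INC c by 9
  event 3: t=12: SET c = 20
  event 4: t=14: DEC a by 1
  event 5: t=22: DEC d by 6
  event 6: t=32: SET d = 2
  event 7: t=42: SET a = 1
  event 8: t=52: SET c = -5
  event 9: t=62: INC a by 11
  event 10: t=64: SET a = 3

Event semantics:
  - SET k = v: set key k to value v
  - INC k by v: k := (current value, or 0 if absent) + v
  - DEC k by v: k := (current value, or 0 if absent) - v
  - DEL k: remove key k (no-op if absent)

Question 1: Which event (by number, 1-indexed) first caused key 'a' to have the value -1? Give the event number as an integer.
Looking for first event where a becomes -1:
  event 4: a (absent) -> -1  <-- first match

Answer: 4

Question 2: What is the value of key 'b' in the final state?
Answer: 29

Derivation:
Track key 'b' through all 10 events:
  event 1 (t=7: SET b = 29): b (absent) -> 29
  event 2 (t=11: INC c by 9): b unchanged
  event 3 (t=12: SET c = 20): b unchanged
  event 4 (t=14: DEC a by 1): b unchanged
  event 5 (t=22: DEC d by 6): b unchanged
  event 6 (t=32: SET d = 2): b unchanged
  event 7 (t=42: SET a = 1): b unchanged
  event 8 (t=52: SET c = -5): b unchanged
  event 9 (t=62: INC a by 11): b unchanged
  event 10 (t=64: SET a = 3): b unchanged
Final: b = 29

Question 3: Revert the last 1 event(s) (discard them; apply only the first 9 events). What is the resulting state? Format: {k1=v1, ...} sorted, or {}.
Keep first 9 events (discard last 1):
  after event 1 (t=7: SET b = 29): {b=29}
  after event 2 (t=11: INC c by 9): {b=29, c=9}
  after event 3 (t=12: SET c = 20): {b=29, c=20}
  after event 4 (t=14: DEC a by 1): {a=-1, b=29, c=20}
  after event 5 (t=22: DEC d by 6): {a=-1, b=29, c=20, d=-6}
  after event 6 (t=32: SET d = 2): {a=-1, b=29, c=20, d=2}
  after event 7 (t=42: SET a = 1): {a=1, b=29, c=20, d=2}
  after event 8 (t=52: SET c = -5): {a=1, b=29, c=-5, d=2}
  after event 9 (t=62: INC a by 11): {a=12, b=29, c=-5, d=2}

Answer: {a=12, b=29, c=-5, d=2}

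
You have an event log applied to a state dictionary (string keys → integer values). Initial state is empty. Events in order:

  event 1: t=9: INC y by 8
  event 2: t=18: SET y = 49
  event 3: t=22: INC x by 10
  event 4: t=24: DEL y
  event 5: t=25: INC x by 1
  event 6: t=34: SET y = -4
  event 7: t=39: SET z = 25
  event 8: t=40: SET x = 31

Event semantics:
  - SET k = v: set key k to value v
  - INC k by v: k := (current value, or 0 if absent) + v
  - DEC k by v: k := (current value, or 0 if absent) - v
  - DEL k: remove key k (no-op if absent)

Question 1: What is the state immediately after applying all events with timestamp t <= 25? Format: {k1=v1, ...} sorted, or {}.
Apply events with t <= 25 (5 events):
  after event 1 (t=9: INC y by 8): {y=8}
  after event 2 (t=18: SET y = 49): {y=49}
  after event 3 (t=22: INC x by 10): {x=10, y=49}
  after event 4 (t=24: DEL y): {x=10}
  after event 5 (t=25: INC x by 1): {x=11}

Answer: {x=11}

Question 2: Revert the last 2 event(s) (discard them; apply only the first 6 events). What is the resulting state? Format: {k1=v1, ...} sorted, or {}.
Answer: {x=11, y=-4}

Derivation:
Keep first 6 events (discard last 2):
  after event 1 (t=9: INC y by 8): {y=8}
  after event 2 (t=18: SET y = 49): {y=49}
  after event 3 (t=22: INC x by 10): {x=10, y=49}
  after event 4 (t=24: DEL y): {x=10}
  after event 5 (t=25: INC x by 1): {x=11}
  after event 6 (t=34: SET y = -4): {x=11, y=-4}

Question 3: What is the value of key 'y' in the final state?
Track key 'y' through all 8 events:
  event 1 (t=9: INC y by 8): y (absent) -> 8
  event 2 (t=18: SET y = 49): y 8 -> 49
  event 3 (t=22: INC x by 10): y unchanged
  event 4 (t=24: DEL y): y 49 -> (absent)
  event 5 (t=25: INC x by 1): y unchanged
  event 6 (t=34: SET y = -4): y (absent) -> -4
  event 7 (t=39: SET z = 25): y unchanged
  event 8 (t=40: SET x = 31): y unchanged
Final: y = -4

Answer: -4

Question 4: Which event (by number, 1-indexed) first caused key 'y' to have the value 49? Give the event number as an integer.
Looking for first event where y becomes 49:
  event 1: y = 8
  event 2: y 8 -> 49  <-- first match

Answer: 2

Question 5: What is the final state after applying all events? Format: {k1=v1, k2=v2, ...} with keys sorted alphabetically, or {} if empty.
Answer: {x=31, y=-4, z=25}

Derivation:
  after event 1 (t=9: INC y by 8): {y=8}
  after event 2 (t=18: SET y = 49): {y=49}
  after event 3 (t=22: INC x by 10): {x=10, y=49}
  after event 4 (t=24: DEL y): {x=10}
  after event 5 (t=25: INC x by 1): {x=11}
  after event 6 (t=34: SET y = -4): {x=11, y=-4}
  after event 7 (t=39: SET z = 25): {x=11, y=-4, z=25}
  after event 8 (t=40: SET x = 31): {x=31, y=-4, z=25}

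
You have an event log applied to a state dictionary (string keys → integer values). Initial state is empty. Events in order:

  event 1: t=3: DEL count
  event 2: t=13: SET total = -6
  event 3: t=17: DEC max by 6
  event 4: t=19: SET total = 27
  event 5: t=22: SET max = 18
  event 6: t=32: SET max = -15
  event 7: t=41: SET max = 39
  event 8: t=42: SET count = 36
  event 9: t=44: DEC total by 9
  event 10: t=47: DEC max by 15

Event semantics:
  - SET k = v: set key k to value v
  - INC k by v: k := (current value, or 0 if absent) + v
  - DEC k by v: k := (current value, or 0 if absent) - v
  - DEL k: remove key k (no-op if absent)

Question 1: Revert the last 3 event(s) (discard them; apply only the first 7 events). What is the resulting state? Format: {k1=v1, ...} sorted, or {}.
Answer: {max=39, total=27}

Derivation:
Keep first 7 events (discard last 3):
  after event 1 (t=3: DEL count): {}
  after event 2 (t=13: SET total = -6): {total=-6}
  after event 3 (t=17: DEC max by 6): {max=-6, total=-6}
  after event 4 (t=19: SET total = 27): {max=-6, total=27}
  after event 5 (t=22: SET max = 18): {max=18, total=27}
  after event 6 (t=32: SET max = -15): {max=-15, total=27}
  after event 7 (t=41: SET max = 39): {max=39, total=27}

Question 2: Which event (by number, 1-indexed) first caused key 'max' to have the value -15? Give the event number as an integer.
Answer: 6

Derivation:
Looking for first event where max becomes -15:
  event 3: max = -6
  event 4: max = -6
  event 5: max = 18
  event 6: max 18 -> -15  <-- first match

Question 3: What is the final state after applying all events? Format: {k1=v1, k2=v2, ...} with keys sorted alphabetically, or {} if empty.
Answer: {count=36, max=24, total=18}

Derivation:
  after event 1 (t=3: DEL count): {}
  after event 2 (t=13: SET total = -6): {total=-6}
  after event 3 (t=17: DEC max by 6): {max=-6, total=-6}
  after event 4 (t=19: SET total = 27): {max=-6, total=27}
  after event 5 (t=22: SET max = 18): {max=18, total=27}
  after event 6 (t=32: SET max = -15): {max=-15, total=27}
  after event 7 (t=41: SET max = 39): {max=39, total=27}
  after event 8 (t=42: SET count = 36): {count=36, max=39, total=27}
  after event 9 (t=44: DEC total by 9): {count=36, max=39, total=18}
  after event 10 (t=47: DEC max by 15): {count=36, max=24, total=18}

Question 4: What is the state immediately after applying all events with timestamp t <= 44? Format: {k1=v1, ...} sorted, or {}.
Apply events with t <= 44 (9 events):
  after event 1 (t=3: DEL count): {}
  after event 2 (t=13: SET total = -6): {total=-6}
  after event 3 (t=17: DEC max by 6): {max=-6, total=-6}
  after event 4 (t=19: SET total = 27): {max=-6, total=27}
  after event 5 (t=22: SET max = 18): {max=18, total=27}
  after event 6 (t=32: SET max = -15): {max=-15, total=27}
  after event 7 (t=41: SET max = 39): {max=39, total=27}
  after event 8 (t=42: SET count = 36): {count=36, max=39, total=27}
  after event 9 (t=44: DEC total by 9): {count=36, max=39, total=18}

Answer: {count=36, max=39, total=18}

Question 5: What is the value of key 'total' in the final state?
Track key 'total' through all 10 events:
  event 1 (t=3: DEL count): total unchanged
  event 2 (t=13: SET total = -6): total (absent) -> -6
  event 3 (t=17: DEC max by 6): total unchanged
  event 4 (t=19: SET total = 27): total -6 -> 27
  event 5 (t=22: SET max = 18): total unchanged
  event 6 (t=32: SET max = -15): total unchanged
  event 7 (t=41: SET max = 39): total unchanged
  event 8 (t=42: SET count = 36): total unchanged
  event 9 (t=44: DEC total by 9): total 27 -> 18
  event 10 (t=47: DEC max by 15): total unchanged
Final: total = 18

Answer: 18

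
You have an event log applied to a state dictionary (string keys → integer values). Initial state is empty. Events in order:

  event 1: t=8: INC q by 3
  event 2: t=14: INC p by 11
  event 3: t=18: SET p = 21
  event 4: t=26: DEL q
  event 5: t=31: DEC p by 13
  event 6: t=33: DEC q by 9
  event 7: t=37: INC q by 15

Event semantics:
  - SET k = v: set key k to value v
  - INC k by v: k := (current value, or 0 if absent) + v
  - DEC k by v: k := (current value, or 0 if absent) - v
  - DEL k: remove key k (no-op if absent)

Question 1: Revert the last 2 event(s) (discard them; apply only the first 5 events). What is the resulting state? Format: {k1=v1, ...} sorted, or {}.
Answer: {p=8}

Derivation:
Keep first 5 events (discard last 2):
  after event 1 (t=8: INC q by 3): {q=3}
  after event 2 (t=14: INC p by 11): {p=11, q=3}
  after event 3 (t=18: SET p = 21): {p=21, q=3}
  after event 4 (t=26: DEL q): {p=21}
  after event 5 (t=31: DEC p by 13): {p=8}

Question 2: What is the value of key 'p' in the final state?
Answer: 8

Derivation:
Track key 'p' through all 7 events:
  event 1 (t=8: INC q by 3): p unchanged
  event 2 (t=14: INC p by 11): p (absent) -> 11
  event 3 (t=18: SET p = 21): p 11 -> 21
  event 4 (t=26: DEL q): p unchanged
  event 5 (t=31: DEC p by 13): p 21 -> 8
  event 6 (t=33: DEC q by 9): p unchanged
  event 7 (t=37: INC q by 15): p unchanged
Final: p = 8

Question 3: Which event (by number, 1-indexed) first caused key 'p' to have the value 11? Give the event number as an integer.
Answer: 2

Derivation:
Looking for first event where p becomes 11:
  event 2: p (absent) -> 11  <-- first match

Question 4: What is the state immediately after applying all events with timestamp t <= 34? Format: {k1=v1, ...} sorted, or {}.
Apply events with t <= 34 (6 events):
  after event 1 (t=8: INC q by 3): {q=3}
  after event 2 (t=14: INC p by 11): {p=11, q=3}
  after event 3 (t=18: SET p = 21): {p=21, q=3}
  after event 4 (t=26: DEL q): {p=21}
  after event 5 (t=31: DEC p by 13): {p=8}
  after event 6 (t=33: DEC q by 9): {p=8, q=-9}

Answer: {p=8, q=-9}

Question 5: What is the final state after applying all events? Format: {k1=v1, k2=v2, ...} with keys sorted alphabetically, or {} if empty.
Answer: {p=8, q=6}

Derivation:
  after event 1 (t=8: INC q by 3): {q=3}
  after event 2 (t=14: INC p by 11): {p=11, q=3}
  after event 3 (t=18: SET p = 21): {p=21, q=3}
  after event 4 (t=26: DEL q): {p=21}
  after event 5 (t=31: DEC p by 13): {p=8}
  after event 6 (t=33: DEC q by 9): {p=8, q=-9}
  after event 7 (t=37: INC q by 15): {p=8, q=6}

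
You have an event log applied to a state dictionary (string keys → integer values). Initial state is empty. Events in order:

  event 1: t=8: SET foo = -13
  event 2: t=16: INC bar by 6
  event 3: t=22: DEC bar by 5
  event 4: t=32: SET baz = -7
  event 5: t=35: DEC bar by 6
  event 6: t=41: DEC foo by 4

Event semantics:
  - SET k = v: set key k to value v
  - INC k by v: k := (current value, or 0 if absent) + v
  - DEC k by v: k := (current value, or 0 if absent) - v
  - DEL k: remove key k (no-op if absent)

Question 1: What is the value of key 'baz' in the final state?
Track key 'baz' through all 6 events:
  event 1 (t=8: SET foo = -13): baz unchanged
  event 2 (t=16: INC bar by 6): baz unchanged
  event 3 (t=22: DEC bar by 5): baz unchanged
  event 4 (t=32: SET baz = -7): baz (absent) -> -7
  event 5 (t=35: DEC bar by 6): baz unchanged
  event 6 (t=41: DEC foo by 4): baz unchanged
Final: baz = -7

Answer: -7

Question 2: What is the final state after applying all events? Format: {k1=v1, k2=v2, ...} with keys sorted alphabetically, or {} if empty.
Answer: {bar=-5, baz=-7, foo=-17}

Derivation:
  after event 1 (t=8: SET foo = -13): {foo=-13}
  after event 2 (t=16: INC bar by 6): {bar=6, foo=-13}
  after event 3 (t=22: DEC bar by 5): {bar=1, foo=-13}
  after event 4 (t=32: SET baz = -7): {bar=1, baz=-7, foo=-13}
  after event 5 (t=35: DEC bar by 6): {bar=-5, baz=-7, foo=-13}
  after event 6 (t=41: DEC foo by 4): {bar=-5, baz=-7, foo=-17}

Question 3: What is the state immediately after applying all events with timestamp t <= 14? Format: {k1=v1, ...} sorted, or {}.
Answer: {foo=-13}

Derivation:
Apply events with t <= 14 (1 events):
  after event 1 (t=8: SET foo = -13): {foo=-13}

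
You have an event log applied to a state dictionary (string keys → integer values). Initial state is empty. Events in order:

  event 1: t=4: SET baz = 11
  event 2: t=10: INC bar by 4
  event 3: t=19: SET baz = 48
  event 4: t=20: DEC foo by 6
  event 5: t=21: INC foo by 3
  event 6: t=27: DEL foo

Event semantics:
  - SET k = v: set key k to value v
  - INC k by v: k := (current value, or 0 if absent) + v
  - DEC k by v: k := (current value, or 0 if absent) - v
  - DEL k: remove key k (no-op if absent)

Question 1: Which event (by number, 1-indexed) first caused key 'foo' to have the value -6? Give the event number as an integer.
Looking for first event where foo becomes -6:
  event 4: foo (absent) -> -6  <-- first match

Answer: 4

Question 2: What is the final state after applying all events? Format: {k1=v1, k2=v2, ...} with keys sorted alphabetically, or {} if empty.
Answer: {bar=4, baz=48}

Derivation:
  after event 1 (t=4: SET baz = 11): {baz=11}
  after event 2 (t=10: INC bar by 4): {bar=4, baz=11}
  after event 3 (t=19: SET baz = 48): {bar=4, baz=48}
  after event 4 (t=20: DEC foo by 6): {bar=4, baz=48, foo=-6}
  after event 5 (t=21: INC foo by 3): {bar=4, baz=48, foo=-3}
  after event 6 (t=27: DEL foo): {bar=4, baz=48}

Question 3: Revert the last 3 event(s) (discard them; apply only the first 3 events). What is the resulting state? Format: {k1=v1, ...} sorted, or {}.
Keep first 3 events (discard last 3):
  after event 1 (t=4: SET baz = 11): {baz=11}
  after event 2 (t=10: INC bar by 4): {bar=4, baz=11}
  after event 3 (t=19: SET baz = 48): {bar=4, baz=48}

Answer: {bar=4, baz=48}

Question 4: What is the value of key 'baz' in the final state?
Track key 'baz' through all 6 events:
  event 1 (t=4: SET baz = 11): baz (absent) -> 11
  event 2 (t=10: INC bar by 4): baz unchanged
  event 3 (t=19: SET baz = 48): baz 11 -> 48
  event 4 (t=20: DEC foo by 6): baz unchanged
  event 5 (t=21: INC foo by 3): baz unchanged
  event 6 (t=27: DEL foo): baz unchanged
Final: baz = 48

Answer: 48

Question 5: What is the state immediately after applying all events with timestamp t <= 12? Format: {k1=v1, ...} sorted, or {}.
Answer: {bar=4, baz=11}

Derivation:
Apply events with t <= 12 (2 events):
  after event 1 (t=4: SET baz = 11): {baz=11}
  after event 2 (t=10: INC bar by 4): {bar=4, baz=11}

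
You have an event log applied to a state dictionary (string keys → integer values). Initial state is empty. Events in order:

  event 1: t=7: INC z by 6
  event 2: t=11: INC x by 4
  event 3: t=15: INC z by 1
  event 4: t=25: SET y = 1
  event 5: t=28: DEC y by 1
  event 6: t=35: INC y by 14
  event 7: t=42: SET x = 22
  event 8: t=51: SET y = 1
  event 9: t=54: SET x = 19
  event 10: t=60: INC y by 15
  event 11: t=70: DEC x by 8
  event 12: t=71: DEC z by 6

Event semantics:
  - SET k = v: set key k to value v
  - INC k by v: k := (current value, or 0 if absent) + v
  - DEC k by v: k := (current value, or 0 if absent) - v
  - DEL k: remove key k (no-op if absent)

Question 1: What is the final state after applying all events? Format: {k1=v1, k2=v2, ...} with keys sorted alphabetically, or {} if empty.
  after event 1 (t=7: INC z by 6): {z=6}
  after event 2 (t=11: INC x by 4): {x=4, z=6}
  after event 3 (t=15: INC z by 1): {x=4, z=7}
  after event 4 (t=25: SET y = 1): {x=4, y=1, z=7}
  after event 5 (t=28: DEC y by 1): {x=4, y=0, z=7}
  after event 6 (t=35: INC y by 14): {x=4, y=14, z=7}
  after event 7 (t=42: SET x = 22): {x=22, y=14, z=7}
  after event 8 (t=51: SET y = 1): {x=22, y=1, z=7}
  after event 9 (t=54: SET x = 19): {x=19, y=1, z=7}
  after event 10 (t=60: INC y by 15): {x=19, y=16, z=7}
  after event 11 (t=70: DEC x by 8): {x=11, y=16, z=7}
  after event 12 (t=71: DEC z by 6): {x=11, y=16, z=1}

Answer: {x=11, y=16, z=1}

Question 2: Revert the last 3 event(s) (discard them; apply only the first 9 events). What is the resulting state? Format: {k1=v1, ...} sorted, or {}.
Answer: {x=19, y=1, z=7}

Derivation:
Keep first 9 events (discard last 3):
  after event 1 (t=7: INC z by 6): {z=6}
  after event 2 (t=11: INC x by 4): {x=4, z=6}
  after event 3 (t=15: INC z by 1): {x=4, z=7}
  after event 4 (t=25: SET y = 1): {x=4, y=1, z=7}
  after event 5 (t=28: DEC y by 1): {x=4, y=0, z=7}
  after event 6 (t=35: INC y by 14): {x=4, y=14, z=7}
  after event 7 (t=42: SET x = 22): {x=22, y=14, z=7}
  after event 8 (t=51: SET y = 1): {x=22, y=1, z=7}
  after event 9 (t=54: SET x = 19): {x=19, y=1, z=7}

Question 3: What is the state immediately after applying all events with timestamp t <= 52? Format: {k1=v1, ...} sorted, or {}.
Apply events with t <= 52 (8 events):
  after event 1 (t=7: INC z by 6): {z=6}
  after event 2 (t=11: INC x by 4): {x=4, z=6}
  after event 3 (t=15: INC z by 1): {x=4, z=7}
  after event 4 (t=25: SET y = 1): {x=4, y=1, z=7}
  after event 5 (t=28: DEC y by 1): {x=4, y=0, z=7}
  after event 6 (t=35: INC y by 14): {x=4, y=14, z=7}
  after event 7 (t=42: SET x = 22): {x=22, y=14, z=7}
  after event 8 (t=51: SET y = 1): {x=22, y=1, z=7}

Answer: {x=22, y=1, z=7}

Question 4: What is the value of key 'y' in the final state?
Answer: 16

Derivation:
Track key 'y' through all 12 events:
  event 1 (t=7: INC z by 6): y unchanged
  event 2 (t=11: INC x by 4): y unchanged
  event 3 (t=15: INC z by 1): y unchanged
  event 4 (t=25: SET y = 1): y (absent) -> 1
  event 5 (t=28: DEC y by 1): y 1 -> 0
  event 6 (t=35: INC y by 14): y 0 -> 14
  event 7 (t=42: SET x = 22): y unchanged
  event 8 (t=51: SET y = 1): y 14 -> 1
  event 9 (t=54: SET x = 19): y unchanged
  event 10 (t=60: INC y by 15): y 1 -> 16
  event 11 (t=70: DEC x by 8): y unchanged
  event 12 (t=71: DEC z by 6): y unchanged
Final: y = 16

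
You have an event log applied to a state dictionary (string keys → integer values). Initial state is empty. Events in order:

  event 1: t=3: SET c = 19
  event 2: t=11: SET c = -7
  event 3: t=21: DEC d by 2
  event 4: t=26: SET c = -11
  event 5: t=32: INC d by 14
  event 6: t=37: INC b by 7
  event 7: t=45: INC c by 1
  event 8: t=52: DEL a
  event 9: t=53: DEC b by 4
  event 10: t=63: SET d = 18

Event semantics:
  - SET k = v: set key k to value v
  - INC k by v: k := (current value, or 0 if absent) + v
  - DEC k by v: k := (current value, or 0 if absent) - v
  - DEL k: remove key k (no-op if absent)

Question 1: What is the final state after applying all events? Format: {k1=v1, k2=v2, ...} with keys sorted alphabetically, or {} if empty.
Answer: {b=3, c=-10, d=18}

Derivation:
  after event 1 (t=3: SET c = 19): {c=19}
  after event 2 (t=11: SET c = -7): {c=-7}
  after event 3 (t=21: DEC d by 2): {c=-7, d=-2}
  after event 4 (t=26: SET c = -11): {c=-11, d=-2}
  after event 5 (t=32: INC d by 14): {c=-11, d=12}
  after event 6 (t=37: INC b by 7): {b=7, c=-11, d=12}
  after event 7 (t=45: INC c by 1): {b=7, c=-10, d=12}
  after event 8 (t=52: DEL a): {b=7, c=-10, d=12}
  after event 9 (t=53: DEC b by 4): {b=3, c=-10, d=12}
  after event 10 (t=63: SET d = 18): {b=3, c=-10, d=18}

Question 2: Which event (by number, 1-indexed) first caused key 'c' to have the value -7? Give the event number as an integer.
Answer: 2

Derivation:
Looking for first event where c becomes -7:
  event 1: c = 19
  event 2: c 19 -> -7  <-- first match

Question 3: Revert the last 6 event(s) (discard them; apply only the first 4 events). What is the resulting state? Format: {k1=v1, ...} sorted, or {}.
Keep first 4 events (discard last 6):
  after event 1 (t=3: SET c = 19): {c=19}
  after event 2 (t=11: SET c = -7): {c=-7}
  after event 3 (t=21: DEC d by 2): {c=-7, d=-2}
  after event 4 (t=26: SET c = -11): {c=-11, d=-2}

Answer: {c=-11, d=-2}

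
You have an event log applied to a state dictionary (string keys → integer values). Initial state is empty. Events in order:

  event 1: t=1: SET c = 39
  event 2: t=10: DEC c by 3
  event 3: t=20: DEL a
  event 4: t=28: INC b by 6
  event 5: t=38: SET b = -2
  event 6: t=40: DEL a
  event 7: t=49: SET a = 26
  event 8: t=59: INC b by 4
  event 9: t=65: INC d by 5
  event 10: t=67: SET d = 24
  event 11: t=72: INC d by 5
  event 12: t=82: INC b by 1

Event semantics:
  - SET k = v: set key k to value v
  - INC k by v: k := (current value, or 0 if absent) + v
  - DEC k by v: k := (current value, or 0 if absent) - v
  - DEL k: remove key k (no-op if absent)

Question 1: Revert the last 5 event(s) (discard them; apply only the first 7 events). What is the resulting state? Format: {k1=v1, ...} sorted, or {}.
Answer: {a=26, b=-2, c=36}

Derivation:
Keep first 7 events (discard last 5):
  after event 1 (t=1: SET c = 39): {c=39}
  after event 2 (t=10: DEC c by 3): {c=36}
  after event 3 (t=20: DEL a): {c=36}
  after event 4 (t=28: INC b by 6): {b=6, c=36}
  after event 5 (t=38: SET b = -2): {b=-2, c=36}
  after event 6 (t=40: DEL a): {b=-2, c=36}
  after event 7 (t=49: SET a = 26): {a=26, b=-2, c=36}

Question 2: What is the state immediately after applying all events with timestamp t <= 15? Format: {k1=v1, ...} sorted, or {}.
Answer: {c=36}

Derivation:
Apply events with t <= 15 (2 events):
  after event 1 (t=1: SET c = 39): {c=39}
  after event 2 (t=10: DEC c by 3): {c=36}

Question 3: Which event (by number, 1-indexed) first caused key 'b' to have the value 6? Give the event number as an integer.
Looking for first event where b becomes 6:
  event 4: b (absent) -> 6  <-- first match

Answer: 4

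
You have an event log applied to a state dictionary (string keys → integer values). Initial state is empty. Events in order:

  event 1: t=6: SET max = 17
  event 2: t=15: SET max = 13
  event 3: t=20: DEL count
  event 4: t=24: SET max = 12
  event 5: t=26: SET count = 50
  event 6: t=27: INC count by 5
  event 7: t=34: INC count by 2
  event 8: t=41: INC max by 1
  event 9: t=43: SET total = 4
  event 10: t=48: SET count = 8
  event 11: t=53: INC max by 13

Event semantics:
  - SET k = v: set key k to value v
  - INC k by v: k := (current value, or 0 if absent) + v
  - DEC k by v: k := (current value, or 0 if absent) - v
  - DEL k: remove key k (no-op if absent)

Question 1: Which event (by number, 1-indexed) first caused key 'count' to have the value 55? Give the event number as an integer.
Looking for first event where count becomes 55:
  event 5: count = 50
  event 6: count 50 -> 55  <-- first match

Answer: 6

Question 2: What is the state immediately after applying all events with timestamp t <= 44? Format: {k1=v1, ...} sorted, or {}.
Apply events with t <= 44 (9 events):
  after event 1 (t=6: SET max = 17): {max=17}
  after event 2 (t=15: SET max = 13): {max=13}
  after event 3 (t=20: DEL count): {max=13}
  after event 4 (t=24: SET max = 12): {max=12}
  after event 5 (t=26: SET count = 50): {count=50, max=12}
  after event 6 (t=27: INC count by 5): {count=55, max=12}
  after event 7 (t=34: INC count by 2): {count=57, max=12}
  after event 8 (t=41: INC max by 1): {count=57, max=13}
  after event 9 (t=43: SET total = 4): {count=57, max=13, total=4}

Answer: {count=57, max=13, total=4}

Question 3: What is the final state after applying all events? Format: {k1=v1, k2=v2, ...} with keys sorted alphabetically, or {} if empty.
Answer: {count=8, max=26, total=4}

Derivation:
  after event 1 (t=6: SET max = 17): {max=17}
  after event 2 (t=15: SET max = 13): {max=13}
  after event 3 (t=20: DEL count): {max=13}
  after event 4 (t=24: SET max = 12): {max=12}
  after event 5 (t=26: SET count = 50): {count=50, max=12}
  after event 6 (t=27: INC count by 5): {count=55, max=12}
  after event 7 (t=34: INC count by 2): {count=57, max=12}
  after event 8 (t=41: INC max by 1): {count=57, max=13}
  after event 9 (t=43: SET total = 4): {count=57, max=13, total=4}
  after event 10 (t=48: SET count = 8): {count=8, max=13, total=4}
  after event 11 (t=53: INC max by 13): {count=8, max=26, total=4}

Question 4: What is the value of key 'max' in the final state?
Track key 'max' through all 11 events:
  event 1 (t=6: SET max = 17): max (absent) -> 17
  event 2 (t=15: SET max = 13): max 17 -> 13
  event 3 (t=20: DEL count): max unchanged
  event 4 (t=24: SET max = 12): max 13 -> 12
  event 5 (t=26: SET count = 50): max unchanged
  event 6 (t=27: INC count by 5): max unchanged
  event 7 (t=34: INC count by 2): max unchanged
  event 8 (t=41: INC max by 1): max 12 -> 13
  event 9 (t=43: SET total = 4): max unchanged
  event 10 (t=48: SET count = 8): max unchanged
  event 11 (t=53: INC max by 13): max 13 -> 26
Final: max = 26

Answer: 26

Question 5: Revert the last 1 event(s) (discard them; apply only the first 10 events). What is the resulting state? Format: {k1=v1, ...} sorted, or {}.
Keep first 10 events (discard last 1):
  after event 1 (t=6: SET max = 17): {max=17}
  after event 2 (t=15: SET max = 13): {max=13}
  after event 3 (t=20: DEL count): {max=13}
  after event 4 (t=24: SET max = 12): {max=12}
  after event 5 (t=26: SET count = 50): {count=50, max=12}
  after event 6 (t=27: INC count by 5): {count=55, max=12}
  after event 7 (t=34: INC count by 2): {count=57, max=12}
  after event 8 (t=41: INC max by 1): {count=57, max=13}
  after event 9 (t=43: SET total = 4): {count=57, max=13, total=4}
  after event 10 (t=48: SET count = 8): {count=8, max=13, total=4}

Answer: {count=8, max=13, total=4}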